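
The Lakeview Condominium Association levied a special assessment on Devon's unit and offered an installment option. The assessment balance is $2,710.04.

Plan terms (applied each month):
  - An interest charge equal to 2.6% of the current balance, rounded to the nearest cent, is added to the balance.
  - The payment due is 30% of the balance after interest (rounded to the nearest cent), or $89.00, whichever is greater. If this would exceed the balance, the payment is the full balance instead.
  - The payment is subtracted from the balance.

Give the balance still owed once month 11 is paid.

Month 1: $2,710.04 +$70.46 interest = $2,780.50; pay $834.15 → $1,946.35
Month 2: $1,946.35 +$50.61 interest = $1,996.96; pay $599.09 → $1,397.87
Month 3: $1,397.87 +$36.34 interest = $1,434.21; pay $430.26 → $1,003.95
Month 4: $1,003.95 +$26.10 interest = $1,030.05; pay $309.02 → $721.03
Month 5: $721.03 +$18.75 interest = $739.78; pay $221.93 → $517.85
Month 6: $517.85 +$13.46 interest = $531.31; pay $159.39 → $371.92
Month 7: $371.92 +$9.67 interest = $381.59; pay $114.48 → $267.11
Month 8: $267.11 +$6.94 interest = $274.05; pay $89.00 → $185.05
Month 9: $185.05 +$4.81 interest = $189.86; pay $89.00 → $100.86
Month 10: $100.86 +$2.62 interest = $103.48; pay $89.00 → $14.48
Month 11: $14.48 +$0.38 interest = $14.86; pay $14.86 → $0.00

$0.00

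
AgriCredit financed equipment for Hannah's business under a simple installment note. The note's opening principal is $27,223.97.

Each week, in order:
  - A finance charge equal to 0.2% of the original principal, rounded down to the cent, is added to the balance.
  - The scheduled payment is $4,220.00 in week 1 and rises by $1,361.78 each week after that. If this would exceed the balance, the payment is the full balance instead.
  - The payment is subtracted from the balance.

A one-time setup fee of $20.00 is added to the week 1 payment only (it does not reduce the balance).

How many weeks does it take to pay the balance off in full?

5

Week 1: opening $27,223.97; interest $54.44 → $27,278.41; payment $4,220.00 (+ $20.00 fee); balance $23,058.41
Week 2: opening $23,058.41; interest $54.44 → $23,112.85; payment $5,581.78; balance $17,531.07
Week 3: opening $17,531.07; interest $54.44 → $17,585.51; payment $6,943.56; balance $10,641.95
Week 4: opening $10,641.95; interest $54.44 → $10,696.39; payment $8,305.34; balance $2,391.05
Week 5: opening $2,391.05; interest $54.44 → $2,445.49; payment $2,445.49; balance $0.00
Balance reaches $0.00 in week 5.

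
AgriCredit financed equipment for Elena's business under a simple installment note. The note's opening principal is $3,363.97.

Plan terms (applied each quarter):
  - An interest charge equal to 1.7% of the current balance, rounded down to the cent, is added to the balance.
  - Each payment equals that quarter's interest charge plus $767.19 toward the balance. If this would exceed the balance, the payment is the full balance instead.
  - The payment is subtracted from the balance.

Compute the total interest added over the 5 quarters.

Quarter 1: opening $3,363.97; interest $57.18 → $3,421.15; payment $824.37; balance $2,596.78
Quarter 2: opening $2,596.78; interest $44.14 → $2,640.92; payment $811.33; balance $1,829.59
Quarter 3: opening $1,829.59; interest $31.10 → $1,860.69; payment $798.29; balance $1,062.40
Quarter 4: opening $1,062.40; interest $18.06 → $1,080.46; payment $785.25; balance $295.21
Quarter 5: opening $295.21; interest $5.01 → $300.22; payment $300.22; balance $0.00
Total interest: $57.18 + $44.14 + $31.10 + $18.06 + $5.01 = $155.49

$155.49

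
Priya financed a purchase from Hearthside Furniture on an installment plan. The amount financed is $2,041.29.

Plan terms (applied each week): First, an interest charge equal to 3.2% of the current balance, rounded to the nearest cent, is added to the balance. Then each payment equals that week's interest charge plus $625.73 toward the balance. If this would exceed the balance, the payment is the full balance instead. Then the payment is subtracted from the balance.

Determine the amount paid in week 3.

$651.00

# | Opening | Interest | Payment | End bal
1 | $2,041.29 | $65.32 | $691.05 | $1,415.56
2 | $1,415.56 | $45.30 | $671.03 | $789.83
3 | $789.83 | $25.27 | $651.00 | $164.10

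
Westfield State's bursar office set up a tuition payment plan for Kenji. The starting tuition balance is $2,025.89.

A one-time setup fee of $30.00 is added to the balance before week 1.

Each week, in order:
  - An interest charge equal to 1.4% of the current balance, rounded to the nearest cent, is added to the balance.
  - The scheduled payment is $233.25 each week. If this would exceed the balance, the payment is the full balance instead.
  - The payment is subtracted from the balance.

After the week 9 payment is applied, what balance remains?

$109.18

Week 1: opening $2,055.89; interest $28.78 → $2,084.67; payment $233.25; balance $1,851.42
Week 2: opening $1,851.42; interest $25.92 → $1,877.34; payment $233.25; balance $1,644.09
Week 3: opening $1,644.09; interest $23.02 → $1,667.11; payment $233.25; balance $1,433.86
Week 4: opening $1,433.86; interest $20.07 → $1,453.93; payment $233.25; balance $1,220.68
Week 5: opening $1,220.68; interest $17.09 → $1,237.77; payment $233.25; balance $1,004.52
Week 6: opening $1,004.52; interest $14.06 → $1,018.58; payment $233.25; balance $785.33
Week 7: opening $785.33; interest $10.99 → $796.32; payment $233.25; balance $563.07
Week 8: opening $563.07; interest $7.88 → $570.95; payment $233.25; balance $337.70
Week 9: opening $337.70; interest $4.73 → $342.43; payment $233.25; balance $109.18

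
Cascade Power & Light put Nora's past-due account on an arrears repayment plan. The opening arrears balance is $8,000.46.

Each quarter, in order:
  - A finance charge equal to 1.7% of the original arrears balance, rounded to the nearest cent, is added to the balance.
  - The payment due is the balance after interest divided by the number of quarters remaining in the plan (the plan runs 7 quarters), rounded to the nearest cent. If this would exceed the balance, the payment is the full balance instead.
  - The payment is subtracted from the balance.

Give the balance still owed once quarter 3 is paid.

$4,848.90

Quarter 1: $8,000.46 +$136.01 interest = $8,136.47; pay $1,162.35 → $6,974.12
Quarter 2: $6,974.12 +$136.01 interest = $7,110.13; pay $1,185.02 → $5,925.11
Quarter 3: $5,925.11 +$136.01 interest = $6,061.12; pay $1,212.22 → $4,848.90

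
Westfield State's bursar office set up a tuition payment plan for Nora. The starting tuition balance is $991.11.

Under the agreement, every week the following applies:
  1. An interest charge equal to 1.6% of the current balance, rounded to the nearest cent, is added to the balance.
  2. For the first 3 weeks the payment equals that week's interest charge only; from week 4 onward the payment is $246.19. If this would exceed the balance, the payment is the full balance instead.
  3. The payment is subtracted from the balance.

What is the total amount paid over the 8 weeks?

$1,080.53

Week 1: $991.11 +$15.86 interest = $1,006.97; pay $15.86 → $991.11
Week 2: $991.11 +$15.86 interest = $1,006.97; pay $15.86 → $991.11
Week 3: $991.11 +$15.86 interest = $1,006.97; pay $15.86 → $991.11
Week 4: $991.11 +$15.86 interest = $1,006.97; pay $246.19 → $760.78
Week 5: $760.78 +$12.17 interest = $772.95; pay $246.19 → $526.76
Week 6: $526.76 +$8.43 interest = $535.19; pay $246.19 → $289.00
Week 7: $289.00 +$4.62 interest = $293.62; pay $246.19 → $47.43
Week 8: $47.43 +$0.76 interest = $48.19; pay $48.19 → $0.00
Total paid: $1,080.53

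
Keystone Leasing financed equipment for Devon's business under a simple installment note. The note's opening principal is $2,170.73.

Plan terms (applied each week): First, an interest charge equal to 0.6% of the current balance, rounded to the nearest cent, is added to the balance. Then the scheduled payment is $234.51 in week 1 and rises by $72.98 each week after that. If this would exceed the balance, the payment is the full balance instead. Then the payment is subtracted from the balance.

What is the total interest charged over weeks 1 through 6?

Week 1: $2,170.73 +$13.02 interest = $2,183.75; pay $234.51 → $1,949.24
Week 2: $1,949.24 +$11.70 interest = $1,960.94; pay $307.49 → $1,653.45
Week 3: $1,653.45 +$9.92 interest = $1,663.37; pay $380.47 → $1,282.90
Week 4: $1,282.90 +$7.70 interest = $1,290.60; pay $453.45 → $837.15
Week 5: $837.15 +$5.02 interest = $842.17; pay $526.43 → $315.74
Week 6: $315.74 +$1.89 interest = $317.63; pay $317.63 → $0.00
Total interest: $13.02 + $11.70 + $9.92 + $7.70 + $5.02 + $1.89 = $49.25

$49.25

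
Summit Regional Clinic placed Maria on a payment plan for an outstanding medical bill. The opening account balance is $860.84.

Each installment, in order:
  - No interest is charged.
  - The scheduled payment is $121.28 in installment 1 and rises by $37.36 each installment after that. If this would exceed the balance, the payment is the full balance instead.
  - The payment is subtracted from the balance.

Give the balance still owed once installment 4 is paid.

$151.56

Installment 1: $860.84 − $121.28 → $739.56
Installment 2: $739.56 − $158.64 → $580.92
Installment 3: $580.92 − $196.00 → $384.92
Installment 4: $384.92 − $233.36 → $151.56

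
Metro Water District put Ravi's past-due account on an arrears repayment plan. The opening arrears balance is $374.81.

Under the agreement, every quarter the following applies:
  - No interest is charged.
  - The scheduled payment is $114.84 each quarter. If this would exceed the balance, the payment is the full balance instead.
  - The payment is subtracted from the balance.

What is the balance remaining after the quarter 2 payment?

$145.13

Quarter 1: $374.81 − $114.84 → $259.97
Quarter 2: $259.97 − $114.84 → $145.13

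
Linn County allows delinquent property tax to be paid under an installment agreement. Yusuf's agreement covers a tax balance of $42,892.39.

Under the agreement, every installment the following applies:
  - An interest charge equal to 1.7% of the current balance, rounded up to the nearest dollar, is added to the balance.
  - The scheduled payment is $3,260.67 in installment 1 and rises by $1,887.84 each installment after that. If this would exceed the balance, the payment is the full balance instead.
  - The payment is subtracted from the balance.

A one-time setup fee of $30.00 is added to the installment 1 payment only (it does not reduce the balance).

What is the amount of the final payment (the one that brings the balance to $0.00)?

$10,779.64

Installment 1: opening $42,892.39; interest $730.00 → $43,622.39; payment $3,260.67 (+ $30.00 fee); balance $40,361.72
Installment 2: opening $40,361.72; interest $687.00 → $41,048.72; payment $5,148.51; balance $35,900.21
Installment 3: opening $35,900.21; interest $611.00 → $36,511.21; payment $7,036.35; balance $29,474.86
Installment 4: opening $29,474.86; interest $502.00 → $29,976.86; payment $8,924.19; balance $21,052.67
Installment 5: opening $21,052.67; interest $358.00 → $21,410.67; payment $10,812.03; balance $10,598.64
Installment 6: opening $10,598.64; interest $181.00 → $10,779.64; payment $10,779.64; balance $0.00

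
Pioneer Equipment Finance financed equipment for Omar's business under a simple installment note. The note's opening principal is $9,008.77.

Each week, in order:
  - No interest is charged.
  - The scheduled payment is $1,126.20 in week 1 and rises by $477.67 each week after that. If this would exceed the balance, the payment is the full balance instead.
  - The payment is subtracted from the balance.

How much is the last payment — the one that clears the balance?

$1,637.95

Week 1: opening $9,008.77; payment $1,126.20; balance $7,882.57
Week 2: opening $7,882.57; payment $1,603.87; balance $6,278.70
Week 3: opening $6,278.70; payment $2,081.54; balance $4,197.16
Week 4: opening $4,197.16; payment $2,559.21; balance $1,637.95
Week 5: opening $1,637.95; payment $1,637.95; balance $0.00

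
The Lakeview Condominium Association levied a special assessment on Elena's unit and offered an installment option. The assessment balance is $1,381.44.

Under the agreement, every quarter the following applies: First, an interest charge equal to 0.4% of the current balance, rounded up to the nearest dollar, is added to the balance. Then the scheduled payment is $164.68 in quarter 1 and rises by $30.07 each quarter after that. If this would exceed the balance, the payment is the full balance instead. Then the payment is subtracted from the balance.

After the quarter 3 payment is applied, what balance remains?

$813.19

Quarter 1: opening $1,381.44; interest $6.00 → $1,387.44; payment $164.68; balance $1,222.76
Quarter 2: opening $1,222.76; interest $5.00 → $1,227.76; payment $194.75; balance $1,033.01
Quarter 3: opening $1,033.01; interest $5.00 → $1,038.01; payment $224.82; balance $813.19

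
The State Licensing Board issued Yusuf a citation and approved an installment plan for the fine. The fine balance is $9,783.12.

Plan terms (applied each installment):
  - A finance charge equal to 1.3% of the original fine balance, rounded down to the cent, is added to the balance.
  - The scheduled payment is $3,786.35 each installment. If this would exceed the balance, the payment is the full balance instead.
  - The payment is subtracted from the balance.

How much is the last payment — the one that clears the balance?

Installment 1: opening $9,783.12; interest $127.18 → $9,910.30; payment $3,786.35; balance $6,123.95
Installment 2: opening $6,123.95; interest $127.18 → $6,251.13; payment $3,786.35; balance $2,464.78
Installment 3: opening $2,464.78; interest $127.18 → $2,591.96; payment $2,591.96; balance $0.00

$2,591.96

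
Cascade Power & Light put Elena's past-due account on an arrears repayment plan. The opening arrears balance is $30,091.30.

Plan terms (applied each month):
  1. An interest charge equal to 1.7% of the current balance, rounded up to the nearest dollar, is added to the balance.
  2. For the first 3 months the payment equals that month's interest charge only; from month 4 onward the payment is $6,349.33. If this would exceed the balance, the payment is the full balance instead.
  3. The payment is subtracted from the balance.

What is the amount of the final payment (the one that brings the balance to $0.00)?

# | Opening | Interest | Payment | End bal
1 | $30,091.30 | $512.00 | $512.00 | $30,091.30
2 | $30,091.30 | $512.00 | $512.00 | $30,091.30
3 | $30,091.30 | $512.00 | $512.00 | $30,091.30
4 | $30,091.30 | $512.00 | $6,349.33 | $24,253.97
5 | $24,253.97 | $413.00 | $6,349.33 | $18,317.64
6 | $18,317.64 | $312.00 | $6,349.33 | $12,280.31
7 | $12,280.31 | $209.00 | $6,349.33 | $6,139.98
8 | $6,139.98 | $105.00 | $6,244.98 | $0.00

$6,244.98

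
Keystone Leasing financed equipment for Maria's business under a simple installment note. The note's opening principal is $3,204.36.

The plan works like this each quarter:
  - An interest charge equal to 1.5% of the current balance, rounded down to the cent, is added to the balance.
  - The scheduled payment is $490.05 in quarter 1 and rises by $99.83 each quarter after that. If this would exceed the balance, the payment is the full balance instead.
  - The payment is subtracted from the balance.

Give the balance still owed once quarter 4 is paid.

Quarter 1: opening $3,204.36; interest $48.06 → $3,252.42; payment $490.05; balance $2,762.37
Quarter 2: opening $2,762.37; interest $41.43 → $2,803.80; payment $589.88; balance $2,213.92
Quarter 3: opening $2,213.92; interest $33.20 → $2,247.12; payment $689.71; balance $1,557.41
Quarter 4: opening $1,557.41; interest $23.36 → $1,580.77; payment $789.54; balance $791.23

$791.23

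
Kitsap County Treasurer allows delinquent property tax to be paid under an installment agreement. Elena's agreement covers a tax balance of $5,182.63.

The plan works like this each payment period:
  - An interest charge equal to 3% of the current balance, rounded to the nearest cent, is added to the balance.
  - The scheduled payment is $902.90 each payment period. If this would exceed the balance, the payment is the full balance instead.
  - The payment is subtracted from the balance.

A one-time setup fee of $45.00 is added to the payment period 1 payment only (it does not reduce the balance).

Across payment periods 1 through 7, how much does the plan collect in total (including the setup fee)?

$5,820.84

# | Opening | Interest | Payment | Fee | End bal
1 | $5,182.63 | $155.48 | $902.90 | $45.00 | $4,435.21
2 | $4,435.21 | $133.06 | $902.90 | — | $3,665.37
3 | $3,665.37 | $109.96 | $902.90 | — | $2,872.43
4 | $2,872.43 | $86.17 | $902.90 | — | $2,055.70
5 | $2,055.70 | $61.67 | $902.90 | — | $1,214.47
6 | $1,214.47 | $36.43 | $902.90 | — | $348.00
7 | $348.00 | $10.44 | $358.44 | — | $0.00
Total paid: $5,820.84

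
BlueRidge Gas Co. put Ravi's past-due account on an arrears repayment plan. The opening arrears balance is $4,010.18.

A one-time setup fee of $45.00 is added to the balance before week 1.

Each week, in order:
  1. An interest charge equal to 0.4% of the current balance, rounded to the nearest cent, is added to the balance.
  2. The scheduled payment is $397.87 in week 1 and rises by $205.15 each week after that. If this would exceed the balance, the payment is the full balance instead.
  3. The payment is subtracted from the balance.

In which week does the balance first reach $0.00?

Week 1: opening $4,055.18; interest $16.22 → $4,071.40; payment $397.87; balance $3,673.53
Week 2: opening $3,673.53; interest $14.69 → $3,688.22; payment $603.02; balance $3,085.20
Week 3: opening $3,085.20; interest $12.34 → $3,097.54; payment $808.17; balance $2,289.37
Week 4: opening $2,289.37; interest $9.16 → $2,298.53; payment $1,013.32; balance $1,285.21
Week 5: opening $1,285.21; interest $5.14 → $1,290.35; payment $1,218.47; balance $71.88
Week 6: opening $71.88; interest $0.29 → $72.17; payment $72.17; balance $0.00
Balance reaches $0.00 in week 6.

6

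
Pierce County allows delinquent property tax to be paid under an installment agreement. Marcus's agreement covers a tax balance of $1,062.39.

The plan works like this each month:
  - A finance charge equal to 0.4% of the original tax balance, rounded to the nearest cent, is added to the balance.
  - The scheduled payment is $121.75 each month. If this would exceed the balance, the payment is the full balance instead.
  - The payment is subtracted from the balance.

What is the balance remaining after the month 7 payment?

$239.89

Month 1: opening $1,062.39; interest $4.25 → $1,066.64; payment $121.75; balance $944.89
Month 2: opening $944.89; interest $4.25 → $949.14; payment $121.75; balance $827.39
Month 3: opening $827.39; interest $4.25 → $831.64; payment $121.75; balance $709.89
Month 4: opening $709.89; interest $4.25 → $714.14; payment $121.75; balance $592.39
Month 5: opening $592.39; interest $4.25 → $596.64; payment $121.75; balance $474.89
Month 6: opening $474.89; interest $4.25 → $479.14; payment $121.75; balance $357.39
Month 7: opening $357.39; interest $4.25 → $361.64; payment $121.75; balance $239.89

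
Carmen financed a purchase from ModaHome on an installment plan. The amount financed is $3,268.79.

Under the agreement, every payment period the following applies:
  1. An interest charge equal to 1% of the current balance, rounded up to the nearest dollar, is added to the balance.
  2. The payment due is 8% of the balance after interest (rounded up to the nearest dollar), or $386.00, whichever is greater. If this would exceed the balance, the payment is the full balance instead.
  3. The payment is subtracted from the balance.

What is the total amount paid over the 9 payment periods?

# | Opening | Interest | Payment | End bal
1 | $3,268.79 | $33.00 | $386.00 | $2,915.79
2 | $2,915.79 | $30.00 | $386.00 | $2,559.79
3 | $2,559.79 | $26.00 | $386.00 | $2,199.79
4 | $2,199.79 | $22.00 | $386.00 | $1,835.79
5 | $1,835.79 | $19.00 | $386.00 | $1,468.79
6 | $1,468.79 | $15.00 | $386.00 | $1,097.79
7 | $1,097.79 | $11.00 | $386.00 | $722.79
8 | $722.79 | $8.00 | $386.00 | $344.79
9 | $344.79 | $4.00 | $348.79 | $0.00
Total paid: $3,436.79

$3,436.79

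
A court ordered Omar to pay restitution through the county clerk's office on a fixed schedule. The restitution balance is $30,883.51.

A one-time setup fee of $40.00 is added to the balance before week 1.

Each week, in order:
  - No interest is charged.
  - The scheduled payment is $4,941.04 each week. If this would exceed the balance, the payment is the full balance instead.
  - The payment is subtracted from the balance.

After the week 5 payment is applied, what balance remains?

$6,218.31

Week 1: opening $30,923.51; payment $4,941.04; balance $25,982.47
Week 2: opening $25,982.47; payment $4,941.04; balance $21,041.43
Week 3: opening $21,041.43; payment $4,941.04; balance $16,100.39
Week 4: opening $16,100.39; payment $4,941.04; balance $11,159.35
Week 5: opening $11,159.35; payment $4,941.04; balance $6,218.31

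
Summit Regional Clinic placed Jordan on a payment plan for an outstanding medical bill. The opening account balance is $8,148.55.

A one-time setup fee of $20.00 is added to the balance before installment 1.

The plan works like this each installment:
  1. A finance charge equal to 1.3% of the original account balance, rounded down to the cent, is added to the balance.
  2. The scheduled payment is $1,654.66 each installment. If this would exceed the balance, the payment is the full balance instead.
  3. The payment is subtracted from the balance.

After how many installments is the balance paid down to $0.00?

Installment 1: $8,168.55 +$105.93 interest = $8,274.48; pay $1,654.66 → $6,619.82
Installment 2: $6,619.82 +$105.93 interest = $6,725.75; pay $1,654.66 → $5,071.09
Installment 3: $5,071.09 +$105.93 interest = $5,177.02; pay $1,654.66 → $3,522.36
Installment 4: $3,522.36 +$105.93 interest = $3,628.29; pay $1,654.66 → $1,973.63
Installment 5: $1,973.63 +$105.93 interest = $2,079.56; pay $1,654.66 → $424.90
Installment 6: $424.90 +$105.93 interest = $530.83; pay $530.83 → $0.00
Balance reaches $0.00 in installment 6.

6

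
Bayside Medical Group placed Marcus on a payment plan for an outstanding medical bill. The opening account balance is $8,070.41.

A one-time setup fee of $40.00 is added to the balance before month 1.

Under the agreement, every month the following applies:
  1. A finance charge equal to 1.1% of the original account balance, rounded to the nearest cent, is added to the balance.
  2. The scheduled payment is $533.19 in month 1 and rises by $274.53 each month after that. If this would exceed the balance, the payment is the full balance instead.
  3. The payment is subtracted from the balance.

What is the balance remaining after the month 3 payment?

Month 1: $8,110.41 +$88.77 interest = $8,199.18; pay $533.19 → $7,665.99
Month 2: $7,665.99 +$88.77 interest = $7,754.76; pay $807.72 → $6,947.04
Month 3: $6,947.04 +$88.77 interest = $7,035.81; pay $1,082.25 → $5,953.56

$5,953.56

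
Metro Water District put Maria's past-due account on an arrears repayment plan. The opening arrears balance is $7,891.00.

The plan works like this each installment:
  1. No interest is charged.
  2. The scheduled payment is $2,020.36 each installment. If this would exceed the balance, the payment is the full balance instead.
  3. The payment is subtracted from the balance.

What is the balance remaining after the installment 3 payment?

$1,829.92

Installment 1: opening $7,891.00; payment $2,020.36; balance $5,870.64
Installment 2: opening $5,870.64; payment $2,020.36; balance $3,850.28
Installment 3: opening $3,850.28; payment $2,020.36; balance $1,829.92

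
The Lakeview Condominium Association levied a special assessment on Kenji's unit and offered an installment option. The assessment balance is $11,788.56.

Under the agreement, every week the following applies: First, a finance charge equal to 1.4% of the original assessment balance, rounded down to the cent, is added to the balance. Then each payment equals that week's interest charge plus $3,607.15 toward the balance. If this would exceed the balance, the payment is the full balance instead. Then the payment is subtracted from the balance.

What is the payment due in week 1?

Week 1: opening $11,788.56; interest $165.03 → $11,953.59; payment $3,772.18; balance $8,181.41

$3,772.18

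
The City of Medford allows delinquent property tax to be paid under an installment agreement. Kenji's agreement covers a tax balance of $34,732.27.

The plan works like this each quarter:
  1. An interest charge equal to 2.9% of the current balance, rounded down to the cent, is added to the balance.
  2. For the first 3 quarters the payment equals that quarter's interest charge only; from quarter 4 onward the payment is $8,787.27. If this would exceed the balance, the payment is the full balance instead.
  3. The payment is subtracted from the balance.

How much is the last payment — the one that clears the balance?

$2,296.75

Quarter 1: opening $34,732.27; interest $1,007.23 → $35,739.50; payment $1,007.23; balance $34,732.27
Quarter 2: opening $34,732.27; interest $1,007.23 → $35,739.50; payment $1,007.23; balance $34,732.27
Quarter 3: opening $34,732.27; interest $1,007.23 → $35,739.50; payment $1,007.23; balance $34,732.27
Quarter 4: opening $34,732.27; interest $1,007.23 → $35,739.50; payment $8,787.27; balance $26,952.23
Quarter 5: opening $26,952.23; interest $781.61 → $27,733.84; payment $8,787.27; balance $18,946.57
Quarter 6: opening $18,946.57; interest $549.45 → $19,496.02; payment $8,787.27; balance $10,708.75
Quarter 7: opening $10,708.75; interest $310.55 → $11,019.30; payment $8,787.27; balance $2,232.03
Quarter 8: opening $2,232.03; interest $64.72 → $2,296.75; payment $2,296.75; balance $0.00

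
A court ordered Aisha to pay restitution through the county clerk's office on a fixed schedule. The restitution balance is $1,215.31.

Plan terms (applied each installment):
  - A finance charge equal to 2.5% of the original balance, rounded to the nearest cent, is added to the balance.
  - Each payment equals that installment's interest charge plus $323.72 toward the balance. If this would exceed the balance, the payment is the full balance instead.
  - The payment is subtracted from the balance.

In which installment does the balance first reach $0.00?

4

Installment 1: opening $1,215.31; interest $30.38 → $1,245.69; payment $354.10; balance $891.59
Installment 2: opening $891.59; interest $30.38 → $921.97; payment $354.10; balance $567.87
Installment 3: opening $567.87; interest $30.38 → $598.25; payment $354.10; balance $244.15
Installment 4: opening $244.15; interest $30.38 → $274.53; payment $274.53; balance $0.00
Balance reaches $0.00 in installment 4.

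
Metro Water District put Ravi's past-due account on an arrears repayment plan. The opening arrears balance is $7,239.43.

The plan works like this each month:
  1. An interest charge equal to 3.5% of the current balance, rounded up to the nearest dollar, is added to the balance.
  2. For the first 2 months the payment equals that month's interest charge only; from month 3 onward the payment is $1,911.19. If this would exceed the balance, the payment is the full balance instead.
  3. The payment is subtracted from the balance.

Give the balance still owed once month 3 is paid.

Month 1: opening $7,239.43; interest $254.00 → $7,493.43; payment $254.00; balance $7,239.43
Month 2: opening $7,239.43; interest $254.00 → $7,493.43; payment $254.00; balance $7,239.43
Month 3: opening $7,239.43; interest $254.00 → $7,493.43; payment $1,911.19; balance $5,582.24

$5,582.24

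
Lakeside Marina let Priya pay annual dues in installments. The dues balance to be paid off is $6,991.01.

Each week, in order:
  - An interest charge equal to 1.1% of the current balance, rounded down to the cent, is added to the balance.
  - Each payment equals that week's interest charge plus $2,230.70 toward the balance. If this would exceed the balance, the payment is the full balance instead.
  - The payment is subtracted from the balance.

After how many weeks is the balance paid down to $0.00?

4

Week 1: opening $6,991.01; interest $76.90 → $7,067.91; payment $2,307.60; balance $4,760.31
Week 2: opening $4,760.31; interest $52.36 → $4,812.67; payment $2,283.06; balance $2,529.61
Week 3: opening $2,529.61; interest $27.82 → $2,557.43; payment $2,258.52; balance $298.91
Week 4: opening $298.91; interest $3.28 → $302.19; payment $302.19; balance $0.00
Balance reaches $0.00 in week 4.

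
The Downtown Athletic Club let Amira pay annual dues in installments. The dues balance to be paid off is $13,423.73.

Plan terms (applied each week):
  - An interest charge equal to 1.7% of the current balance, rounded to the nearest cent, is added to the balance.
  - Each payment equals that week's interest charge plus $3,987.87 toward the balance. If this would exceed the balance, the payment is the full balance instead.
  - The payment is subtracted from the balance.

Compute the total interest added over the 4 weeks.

$506.05

Week 1: $13,423.73 +$228.20 interest = $13,651.93; pay $4,216.07 → $9,435.86
Week 2: $9,435.86 +$160.41 interest = $9,596.27; pay $4,148.28 → $5,447.99
Week 3: $5,447.99 +$92.62 interest = $5,540.61; pay $4,080.49 → $1,460.12
Week 4: $1,460.12 +$24.82 interest = $1,484.94; pay $1,484.94 → $0.00
Total interest: $228.20 + $160.41 + $92.62 + $24.82 = $506.05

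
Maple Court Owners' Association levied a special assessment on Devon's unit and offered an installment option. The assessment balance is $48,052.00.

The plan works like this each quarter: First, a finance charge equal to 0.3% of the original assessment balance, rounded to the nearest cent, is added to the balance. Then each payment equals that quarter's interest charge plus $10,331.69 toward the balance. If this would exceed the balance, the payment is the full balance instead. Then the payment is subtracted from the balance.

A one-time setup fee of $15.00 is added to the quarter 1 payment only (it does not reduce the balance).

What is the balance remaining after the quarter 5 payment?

Quarter 1: $48,052.00 +$144.16 interest = $48,196.16; pay $10,475.85 (+ $15.00 fee) → $37,720.31
Quarter 2: $37,720.31 +$144.16 interest = $37,864.47; pay $10,475.85 → $27,388.62
Quarter 3: $27,388.62 +$144.16 interest = $27,532.78; pay $10,475.85 → $17,056.93
Quarter 4: $17,056.93 +$144.16 interest = $17,201.09; pay $10,475.85 → $6,725.24
Quarter 5: $6,725.24 +$144.16 interest = $6,869.40; pay $6,869.40 → $0.00

$0.00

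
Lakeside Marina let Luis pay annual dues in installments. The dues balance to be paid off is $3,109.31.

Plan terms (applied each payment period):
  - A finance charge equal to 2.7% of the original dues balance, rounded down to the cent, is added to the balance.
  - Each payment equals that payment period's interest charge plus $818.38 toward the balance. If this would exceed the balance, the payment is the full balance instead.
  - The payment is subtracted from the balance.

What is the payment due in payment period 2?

$902.33

Payment period 1: opening $3,109.31; interest $83.95 → $3,193.26; payment $902.33; balance $2,290.93
Payment period 2: opening $2,290.93; interest $83.95 → $2,374.88; payment $902.33; balance $1,472.55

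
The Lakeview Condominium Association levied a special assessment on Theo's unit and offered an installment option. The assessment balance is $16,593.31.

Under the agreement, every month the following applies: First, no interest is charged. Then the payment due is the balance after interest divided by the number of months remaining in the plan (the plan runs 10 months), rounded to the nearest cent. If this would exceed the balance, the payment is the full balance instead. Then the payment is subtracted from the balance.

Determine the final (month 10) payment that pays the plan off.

$1,659.33

Month 1: $16,593.31 − $1,659.33 → $14,933.98
Month 2: $14,933.98 − $1,659.33 → $13,274.65
Month 3: $13,274.65 − $1,659.33 → $11,615.32
Month 4: $11,615.32 − $1,659.33 → $9,955.99
Month 5: $9,955.99 − $1,659.33 → $8,296.66
Month 6: $8,296.66 − $1,659.33 → $6,637.33
Month 7: $6,637.33 − $1,659.33 → $4,978.00
Month 8: $4,978.00 − $1,659.33 → $3,318.67
Month 9: $3,318.67 − $1,659.34 → $1,659.33
Month 10: $1,659.33 − $1,659.33 → $0.00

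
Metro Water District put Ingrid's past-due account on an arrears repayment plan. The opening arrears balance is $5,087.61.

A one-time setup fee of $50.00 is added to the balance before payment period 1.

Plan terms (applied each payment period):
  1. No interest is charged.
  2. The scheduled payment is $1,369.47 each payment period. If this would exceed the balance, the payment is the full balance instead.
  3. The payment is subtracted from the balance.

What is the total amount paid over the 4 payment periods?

$5,137.61

Payment period 1: opening $5,137.61; payment $1,369.47; balance $3,768.14
Payment period 2: opening $3,768.14; payment $1,369.47; balance $2,398.67
Payment period 3: opening $2,398.67; payment $1,369.47; balance $1,029.20
Payment period 4: opening $1,029.20; payment $1,029.20; balance $0.00
Total paid: $5,137.61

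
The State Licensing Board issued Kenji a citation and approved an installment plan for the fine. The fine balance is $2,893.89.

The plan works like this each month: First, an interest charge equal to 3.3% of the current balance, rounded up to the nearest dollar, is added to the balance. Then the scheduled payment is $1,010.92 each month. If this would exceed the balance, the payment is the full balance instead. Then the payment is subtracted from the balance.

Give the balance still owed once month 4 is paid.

Month 1: $2,893.89 +$96.00 interest = $2,989.89; pay $1,010.92 → $1,978.97
Month 2: $1,978.97 +$66.00 interest = $2,044.97; pay $1,010.92 → $1,034.05
Month 3: $1,034.05 +$35.00 interest = $1,069.05; pay $1,010.92 → $58.13
Month 4: $58.13 +$2.00 interest = $60.13; pay $60.13 → $0.00

$0.00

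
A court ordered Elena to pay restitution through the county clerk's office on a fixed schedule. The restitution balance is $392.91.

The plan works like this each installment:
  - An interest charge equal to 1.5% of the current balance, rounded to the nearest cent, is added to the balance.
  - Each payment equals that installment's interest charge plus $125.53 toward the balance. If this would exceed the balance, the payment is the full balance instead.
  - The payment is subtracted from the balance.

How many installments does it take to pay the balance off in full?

4

Installment 1: opening $392.91; interest $5.89 → $398.80; payment $131.42; balance $267.38
Installment 2: opening $267.38; interest $4.01 → $271.39; payment $129.54; balance $141.85
Installment 3: opening $141.85; interest $2.13 → $143.98; payment $127.66; balance $16.32
Installment 4: opening $16.32; interest $0.24 → $16.56; payment $16.56; balance $0.00
Balance reaches $0.00 in installment 4.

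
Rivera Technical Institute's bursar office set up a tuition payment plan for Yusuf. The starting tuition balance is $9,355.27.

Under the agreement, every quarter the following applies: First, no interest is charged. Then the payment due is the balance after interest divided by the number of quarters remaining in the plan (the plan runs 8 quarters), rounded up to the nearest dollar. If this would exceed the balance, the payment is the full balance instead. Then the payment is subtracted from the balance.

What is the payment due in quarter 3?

Quarter 1: $9,355.27 − $1,170.00 → $8,185.27
Quarter 2: $8,185.27 − $1,170.00 → $7,015.27
Quarter 3: $7,015.27 − $1,170.00 → $5,845.27

$1,170.00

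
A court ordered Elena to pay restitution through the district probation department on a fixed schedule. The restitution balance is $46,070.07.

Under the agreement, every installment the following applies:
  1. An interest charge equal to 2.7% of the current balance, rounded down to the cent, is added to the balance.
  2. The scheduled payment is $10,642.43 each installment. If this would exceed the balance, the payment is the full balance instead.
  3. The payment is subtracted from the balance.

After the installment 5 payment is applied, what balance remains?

$0.00

Installment 1: opening $46,070.07; interest $1,243.89 → $47,313.96; payment $10,642.43; balance $36,671.53
Installment 2: opening $36,671.53; interest $990.13 → $37,661.66; payment $10,642.43; balance $27,019.23
Installment 3: opening $27,019.23; interest $729.51 → $27,748.74; payment $10,642.43; balance $17,106.31
Installment 4: opening $17,106.31; interest $461.87 → $17,568.18; payment $10,642.43; balance $6,925.75
Installment 5: opening $6,925.75; interest $186.99 → $7,112.74; payment $7,112.74; balance $0.00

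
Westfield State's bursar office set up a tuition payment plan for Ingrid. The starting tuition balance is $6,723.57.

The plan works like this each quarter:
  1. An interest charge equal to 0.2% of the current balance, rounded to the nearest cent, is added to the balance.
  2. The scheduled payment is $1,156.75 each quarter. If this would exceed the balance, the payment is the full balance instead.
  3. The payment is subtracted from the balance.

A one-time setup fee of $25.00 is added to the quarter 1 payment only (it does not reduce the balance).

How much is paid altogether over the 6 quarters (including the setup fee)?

$6,794.86

Quarter 1: $6,723.57 +$13.45 interest = $6,737.02; pay $1,156.75 (+ $25.00 fee) → $5,580.27
Quarter 2: $5,580.27 +$11.16 interest = $5,591.43; pay $1,156.75 → $4,434.68
Quarter 3: $4,434.68 +$8.87 interest = $4,443.55; pay $1,156.75 → $3,286.80
Quarter 4: $3,286.80 +$6.57 interest = $3,293.37; pay $1,156.75 → $2,136.62
Quarter 5: $2,136.62 +$4.27 interest = $2,140.89; pay $1,156.75 → $984.14
Quarter 6: $984.14 +$1.97 interest = $986.11; pay $986.11 → $0.00
Total paid: $6,794.86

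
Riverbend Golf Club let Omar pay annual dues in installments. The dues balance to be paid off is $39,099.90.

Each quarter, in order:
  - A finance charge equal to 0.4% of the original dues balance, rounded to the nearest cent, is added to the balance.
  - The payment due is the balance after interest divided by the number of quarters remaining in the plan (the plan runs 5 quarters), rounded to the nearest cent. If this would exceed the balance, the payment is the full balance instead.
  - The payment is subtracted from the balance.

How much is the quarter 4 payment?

$8,020.70

# | Opening | Interest | Payment | End bal
1 | $39,099.90 | $156.40 | $7,851.26 | $31,405.04
2 | $31,405.04 | $156.40 | $7,890.36 | $23,671.08
3 | $23,671.08 | $156.40 | $7,942.49 | $15,884.99
4 | $15,884.99 | $156.40 | $8,020.70 | $8,020.69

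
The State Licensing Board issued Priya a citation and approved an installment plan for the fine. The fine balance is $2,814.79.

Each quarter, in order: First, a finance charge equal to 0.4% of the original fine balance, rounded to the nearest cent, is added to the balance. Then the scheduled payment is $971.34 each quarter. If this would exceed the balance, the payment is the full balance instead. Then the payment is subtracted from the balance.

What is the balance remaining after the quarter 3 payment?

Quarter 1: opening $2,814.79; interest $11.26 → $2,826.05; payment $971.34; balance $1,854.71
Quarter 2: opening $1,854.71; interest $11.26 → $1,865.97; payment $971.34; balance $894.63
Quarter 3: opening $894.63; interest $11.26 → $905.89; payment $905.89; balance $0.00

$0.00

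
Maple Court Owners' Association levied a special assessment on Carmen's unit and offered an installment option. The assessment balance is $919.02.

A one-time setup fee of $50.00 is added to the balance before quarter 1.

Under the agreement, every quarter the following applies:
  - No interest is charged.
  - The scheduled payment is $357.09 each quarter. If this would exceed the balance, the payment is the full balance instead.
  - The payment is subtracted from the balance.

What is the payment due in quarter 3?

# | Opening | Payment | End bal
1 | $969.02 | $357.09 | $611.93
2 | $611.93 | $357.09 | $254.84
3 | $254.84 | $254.84 | $0.00

$254.84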